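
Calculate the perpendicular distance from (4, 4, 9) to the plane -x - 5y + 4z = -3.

distance = |a·x₀ + b·y₀ + c·z₀ - d| / √(a² + b² + c²)
  = |(-1)·4 + (-5)·4 + 4·9 - (-3)| / √((-1)² + (-5)² + 4²)
  = |-4 - 20 + 36 + 3| / √(1 + 25 + 16)
  = |15| / √42
  = 15 / 6.481
  ≈ 2.315

2.315


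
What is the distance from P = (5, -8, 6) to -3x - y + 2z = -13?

distance = |a·x₀ + b·y₀ + c·z₀ - d| / √(a² + b² + c²)
  = |(-3)·5 + (-1)·(-8) + 2·6 - (-13)| / √((-3)² + (-1)² + 2²)
  = |-15 + 8 + 12 + 13| / √(9 + 1 + 4)
  = |18| / √14
  = 18 / 3.742
  ≈ 4.811

4.811


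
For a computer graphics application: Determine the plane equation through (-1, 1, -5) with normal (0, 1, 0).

The plane through P with normal n = (a, b, c) satisfies n·(r - P) = 0,
i.e. ax + by + cz = a·x₀ + b·y₀ + c·z₀.
d = 0·(-1) + 1·1 + 0·(-5)
  = 0 + 1 + 0
  = 1
Equation: y = 1

y = 1


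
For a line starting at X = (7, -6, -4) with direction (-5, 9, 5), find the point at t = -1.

P(t) = X + t·d
  = (7 + (-5)·(-1), -6 + 9·(-1), -4 + 5·(-1))
  = (7 + 5, -6 - 9, -4 - 5)
  = (12, -15, -9)

(12, -15, -9)


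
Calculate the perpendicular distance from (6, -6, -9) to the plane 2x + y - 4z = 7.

distance = |a·x₀ + b·y₀ + c·z₀ - d| / √(a² + b² + c²)
  = |2·6 + 1·(-6) + (-4)·(-9) - 7| / √(2² + 1² + (-4)²)
  = |12 - 6 + 36 - 7| / √(4 + 1 + 16)
  = |35| / √21
  = 35 / 4.583
  ≈ 7.638

7.638


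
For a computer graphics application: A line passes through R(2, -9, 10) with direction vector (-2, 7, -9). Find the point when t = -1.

P(t) = R + t·d
  = (2 + (-2)·(-1), -9 + 7·(-1), 10 + (-9)·(-1))
  = (2 + 2, -9 - 7, 10 + 9)
  = (4, -16, 19)

(4, -16, 19)


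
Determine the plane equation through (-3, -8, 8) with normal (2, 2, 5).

The plane through P with normal n = (a, b, c) satisfies n·(r - P) = 0,
i.e. ax + by + cz = a·x₀ + b·y₀ + c·z₀.
d = 2·(-3) + 2·(-8) + 5·8
  = -6 - 16 + 40
  = 18
Equation: 2x + 2y + 5z = 18

2x + 2y + 5z = 18


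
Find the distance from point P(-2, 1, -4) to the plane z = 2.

distance = |a·x₀ + b·y₀ + c·z₀ - d| / √(a² + b² + c²)
  = |0·(-2) + 0·1 + 1·(-4) - 2| / √(0² + 0² + 1²)
  = |0 + 0 - 4 - 2| / √(0 + 0 + 1)
  = |-6| / √1
  = 6 / 1
  ≈ 6

6


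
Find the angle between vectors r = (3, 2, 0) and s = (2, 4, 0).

r·s = 3·2 + 2·4 + 0·0 = 6 + 8 + 0 = 14
|r| = √(3² + 2² + 0²) = √13 ≈ 3.606
|s| = √(2² + 4² + 0²) = √20 ≈ 4.472
cos θ = (r·s)/(|r||s|) = 14/(3.606·4.472) ≈ 0.8682
θ = arccos(0.8682) ≈ 29.74°

29.74°


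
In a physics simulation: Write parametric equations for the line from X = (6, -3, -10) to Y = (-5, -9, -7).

Direction vector d = Y - X = (-5 - 6, -9 + 3, -7 + 10) = (-11, -6, 3)
Parametric form r = X + t·d:
x = 6 - 11t, y = -3 - 6t, z = -10 + 3t

x = 6 - 11t, y = -3 - 6t, z = -10 + 3t


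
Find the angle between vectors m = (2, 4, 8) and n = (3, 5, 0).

m·n = 2·3 + 4·5 + 8·0 = 6 + 20 + 0 = 26
|m| = √(2² + 4² + 8²) = √84 ≈ 9.165
|n| = √(3² + 5² + 0²) = √34 ≈ 5.831
cos θ = (m·n)/(|m||n|) = 26/(9.165·5.831) ≈ 0.4865
θ = arccos(0.4865) ≈ 60.89°

60.89°


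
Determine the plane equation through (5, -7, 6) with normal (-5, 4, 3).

The plane through P with normal n = (a, b, c) satisfies n·(r - P) = 0,
i.e. ax + by + cz = a·x₀ + b·y₀ + c·z₀.
d = (-5)·5 + 4·(-7) + 3·6
  = -25 - 28 + 18
  = -35
Equation: -5x + 4y + 3z = -35

-5x + 4y + 3z = -35


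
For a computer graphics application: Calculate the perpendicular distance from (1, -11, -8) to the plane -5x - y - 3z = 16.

distance = |a·x₀ + b·y₀ + c·z₀ - d| / √(a² + b² + c²)
  = |(-5)·1 + (-1)·(-11) + (-3)·(-8) - 16| / √((-5)² + (-1)² + (-3)²)
  = |-5 + 11 + 24 - 16| / √(25 + 1 + 9)
  = |14| / √35
  = 14 / 5.916
  ≈ 2.366

2.366


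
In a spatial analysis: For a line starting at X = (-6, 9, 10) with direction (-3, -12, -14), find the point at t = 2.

P(t) = X + t·d
  = (-6 + (-3)·2, 9 + (-12)·2, 10 + (-14)·2)
  = (-6 - 6, 9 - 24, 10 - 28)
  = (-12, -15, -18)

(-12, -15, -18)


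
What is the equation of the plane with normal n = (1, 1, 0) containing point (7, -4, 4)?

The plane through P with normal n = (a, b, c) satisfies n·(r - P) = 0,
i.e. ax + by + cz = a·x₀ + b·y₀ + c·z₀.
d = 1·7 + 1·(-4) + 0·4
  = 7 - 4 + 0
  = 3
Equation: x + y = 3

x + y = 3


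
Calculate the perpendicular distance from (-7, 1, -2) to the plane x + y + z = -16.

distance = |a·x₀ + b·y₀ + c·z₀ - d| / √(a² + b² + c²)
  = |1·(-7) + 1·1 + 1·(-2) - (-16)| / √(1² + 1² + 1²)
  = |-7 + 1 - 2 + 16| / √(1 + 1 + 1)
  = |8| / √3
  = 8 / 1.732
  ≈ 4.619

4.619


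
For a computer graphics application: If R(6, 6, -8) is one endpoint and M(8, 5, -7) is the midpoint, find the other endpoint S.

S = 2M - R
  = (2·8 - 6, 2·5 - 6, 2·(-7) - (-8))
  = (16 - 6, 10 - 6, -14 + 8)
  = (10, 4, -6)

(10, 4, -6)


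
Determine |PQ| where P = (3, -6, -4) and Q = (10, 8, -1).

d = √[(x₂-x₁)² + (y₂-y₁)² + (z₂-z₁)²]
  = √[7² + 14² + 3²]
  = √[49 + 196 + 9]
  = √254
  ≈ 15.94

15.94


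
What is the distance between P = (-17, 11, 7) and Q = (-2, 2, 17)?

d = √[(x₂-x₁)² + (y₂-y₁)² + (z₂-z₁)²]
  = √[15² + (-9)² + 10²]
  = √[225 + 81 + 100]
  = √406
  ≈ 20.15

20.15


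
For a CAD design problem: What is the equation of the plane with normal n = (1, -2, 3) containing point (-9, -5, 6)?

The plane through P with normal n = (a, b, c) satisfies n·(r - P) = 0,
i.e. ax + by + cz = a·x₀ + b·y₀ + c·z₀.
d = 1·(-9) + (-2)·(-5) + 3·6
  = -9 + 10 + 18
  = 19
Equation: x - 2y + 3z = 19

x - 2y + 3z = 19


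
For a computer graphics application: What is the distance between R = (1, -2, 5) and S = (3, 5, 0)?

d = √[(x₂-x₁)² + (y₂-y₁)² + (z₂-z₁)²]
  = √[2² + 7² + (-5)²]
  = √[4 + 49 + 25]
  = √78
  ≈ 8.832

8.832


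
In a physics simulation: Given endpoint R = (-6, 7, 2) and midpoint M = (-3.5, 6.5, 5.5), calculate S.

S = 2M - R
  = (2·(-3.5) - (-6), 2·6.5 - 7, 2·5.5 - 2)
  = (-7 + 6, 13 - 7, 11 - 2)
  = (-1, 6, 9)

(-1, 6, 9)


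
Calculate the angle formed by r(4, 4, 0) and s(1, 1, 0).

r·s = 4·1 + 4·1 + 0·0 = 4 + 4 + 0 = 8
|r| = √(4² + 4² + 0²) = √32 ≈ 5.657
|s| = √(1² + 1² + 0²) = √2 ≈ 1.414
cos θ = (r·s)/(|r||s|) = 8/(5.657·1.414) ≈ 1
θ = arccos(1) ≈ 0°

0°


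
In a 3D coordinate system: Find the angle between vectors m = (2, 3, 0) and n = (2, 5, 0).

m·n = 2·2 + 3·5 + 0·0 = 4 + 15 + 0 = 19
|m| = √(2² + 3² + 0²) = √13 ≈ 3.606
|n| = √(2² + 5² + 0²) = √29 ≈ 5.385
cos θ = (m·n)/(|m||n|) = 19/(3.606·5.385) ≈ 0.9785
θ = arccos(0.9785) ≈ 11.89°

11.89°


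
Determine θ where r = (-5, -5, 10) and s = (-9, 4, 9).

r·s = (-5)·(-9) + (-5)·4 + 10·9 = 45 - 20 + 90 = 115
|r| = √((-5)² + (-5)² + 10²) = √150 ≈ 12.25
|s| = √((-9)² + 4² + 9²) = √178 ≈ 13.34
cos θ = (r·s)/(|r||s|) = 115/(12.25·13.34) ≈ 0.7038
θ = arccos(0.7038) ≈ 45.27°

45.27°


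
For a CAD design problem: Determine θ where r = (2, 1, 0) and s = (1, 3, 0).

r·s = 2·1 + 1·3 + 0·0 = 2 + 3 + 0 = 5
|r| = √(2² + 1² + 0²) = √5 ≈ 2.236
|s| = √(1² + 3² + 0²) = √10 ≈ 3.162
cos θ = (r·s)/(|r||s|) = 5/(2.236·3.162) ≈ 0.7071
θ = arccos(0.7071) ≈ 45°

45°


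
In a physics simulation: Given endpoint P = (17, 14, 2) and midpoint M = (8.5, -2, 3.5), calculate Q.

Q = 2M - P
  = (2·8.5 - 17, 2·(-2) - 14, 2·3.5 - 2)
  = (17 - 17, -4 - 14, 7 - 2)
  = (0, -18, 5)

(0, -18, 5)


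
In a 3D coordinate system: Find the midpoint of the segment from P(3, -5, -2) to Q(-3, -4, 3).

M = ((x₁+x₂)/2, (y₁+y₂)/2, (z₁+z₂)/2)
  = ((3 - 3)/2, (-5 - 4)/2, (-2 + 3)/2)
  = (0/2, -9/2, 1/2)
  = (0, -4.5, 0.5)

(0, -4.5, 0.5)


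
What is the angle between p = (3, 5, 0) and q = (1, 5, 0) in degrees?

p·q = 3·1 + 5·5 + 0·0 = 3 + 25 + 0 = 28
|p| = √(3² + 5² + 0²) = √34 ≈ 5.831
|q| = √(1² + 5² + 0²) = √26 ≈ 5.099
cos θ = (p·q)/(|p||q|) = 28/(5.831·5.099) ≈ 0.9417
θ = arccos(0.9417) ≈ 19.65°

19.65°


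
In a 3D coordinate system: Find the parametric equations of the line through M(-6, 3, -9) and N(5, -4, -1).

Direction vector d = N - M = (5 + 6, -4 - 3, -1 + 9) = (11, -7, 8)
Parametric form r = M + t·d:
x = -6 + 11t, y = 3 - 7t, z = -9 + 8t

x = -6 + 11t, y = 3 - 7t, z = -9 + 8t


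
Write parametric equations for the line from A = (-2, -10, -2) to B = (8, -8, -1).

Direction vector d = B - A = (8 + 2, -8 + 10, -1 + 2) = (10, 2, 1)
Parametric form r = A + t·d:
x = -2 + 10t, y = -10 + 2t, z = -2 + t

x = -2 + 10t, y = -10 + 2t, z = -2 + t


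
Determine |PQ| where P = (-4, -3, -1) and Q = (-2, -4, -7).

d = √[(x₂-x₁)² + (y₂-y₁)² + (z₂-z₁)²]
  = √[2² + (-1)² + (-6)²]
  = √[4 + 1 + 36]
  = √41
  ≈ 6.403

6.403


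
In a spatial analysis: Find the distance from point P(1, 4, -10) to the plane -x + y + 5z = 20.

distance = |a·x₀ + b·y₀ + c·z₀ - d| / √(a² + b² + c²)
  = |(-1)·1 + 1·4 + 5·(-10) - 20| / √((-1)² + 1² + 5²)
  = |-1 + 4 - 50 - 20| / √(1 + 1 + 25)
  = |-67| / √27
  = 67 / 5.196
  ≈ 12.89

12.89


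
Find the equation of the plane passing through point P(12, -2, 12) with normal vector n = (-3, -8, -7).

The plane through P with normal n = (a, b, c) satisfies n·(r - P) = 0,
i.e. ax + by + cz = a·x₀ + b·y₀ + c·z₀.
d = (-3)·12 + (-8)·(-2) + (-7)·12
  = -36 + 16 - 84
  = -104
Equation: -3x - 8y - 7z = -104

-3x - 8y - 7z = -104


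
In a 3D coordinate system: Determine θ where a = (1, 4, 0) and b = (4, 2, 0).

a·b = 1·4 + 4·2 + 0·0 = 4 + 8 + 0 = 12
|a| = √(1² + 4² + 0²) = √17 ≈ 4.123
|b| = √(4² + 2² + 0²) = √20 ≈ 4.472
cos θ = (a·b)/(|a||b|) = 12/(4.123·4.472) ≈ 0.6508
θ = arccos(0.6508) ≈ 49.4°

49.4°


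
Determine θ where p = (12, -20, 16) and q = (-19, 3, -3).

p·q = 12·(-19) + (-20)·3 + 16·(-3) = -228 - 60 - 48 = -336
|p| = √(12² + (-20)² + 16²) = √800 ≈ 28.28
|q| = √((-19)² + 3² + (-3)²) = √379 ≈ 19.47
cos θ = (p·q)/(|p||q|) = -336/(28.28·19.47) ≈ -0.6102
θ = arccos(-0.6102) ≈ 127.6°

127.6°


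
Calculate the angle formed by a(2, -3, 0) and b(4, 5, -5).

a·b = 2·4 + (-3)·5 + 0·(-5) = 8 - 15 + 0 = -7
|a| = √(2² + (-3)² + 0²) = √13 ≈ 3.606
|b| = √(4² + 5² + (-5)²) = √66 ≈ 8.124
cos θ = (a·b)/(|a||b|) = -7/(3.606·8.124) ≈ -0.239
θ = arccos(-0.239) ≈ 103.8°

103.8°


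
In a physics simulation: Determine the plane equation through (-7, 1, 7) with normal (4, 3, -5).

The plane through P with normal n = (a, b, c) satisfies n·(r - P) = 0,
i.e. ax + by + cz = a·x₀ + b·y₀ + c·z₀.
d = 4·(-7) + 3·1 + (-5)·7
  = -28 + 3 - 35
  = -60
Equation: 4x + 3y - 5z = -60

4x + 3y - 5z = -60


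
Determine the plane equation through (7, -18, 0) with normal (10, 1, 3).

The plane through P with normal n = (a, b, c) satisfies n·(r - P) = 0,
i.e. ax + by + cz = a·x₀ + b·y₀ + c·z₀.
d = 10·7 + 1·(-18) + 3·0
  = 70 - 18 + 0
  = 52
Equation: 10x + y + 3z = 52

10x + y + 3z = 52


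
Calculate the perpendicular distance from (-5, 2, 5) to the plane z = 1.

distance = |a·x₀ + b·y₀ + c·z₀ - d| / √(a² + b² + c²)
  = |0·(-5) + 0·2 + 1·5 - 1| / √(0² + 0² + 1²)
  = |0 + 0 + 5 - 1| / √(0 + 0 + 1)
  = |4| / √1
  = 4 / 1
  ≈ 4

4


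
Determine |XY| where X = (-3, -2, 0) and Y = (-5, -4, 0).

d = √[(x₂-x₁)² + (y₂-y₁)² + (z₂-z₁)²]
  = √[(-2)² + (-2)² + 0²]
  = √[4 + 4 + 0]
  = √8
  ≈ 2.828

2.828


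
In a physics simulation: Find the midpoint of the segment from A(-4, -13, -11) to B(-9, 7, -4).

M = ((x₁+x₂)/2, (y₁+y₂)/2, (z₁+z₂)/2)
  = ((-4 - 9)/2, (-13 + 7)/2, (-11 - 4)/2)
  = (-13/2, -6/2, -15/2)
  = (-6.5, -3, -7.5)

(-6.5, -3, -7.5)


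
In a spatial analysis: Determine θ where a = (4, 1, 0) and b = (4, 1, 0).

a·b = 4·4 + 1·1 + 0·0 = 16 + 1 + 0 = 17
|a| = √(4² + 1² + 0²) = √17 ≈ 4.123
|b| = √(4² + 1² + 0²) = √17 ≈ 4.123
cos θ = (a·b)/(|a||b|) = 17/(4.123·4.123) ≈ 1
θ = arccos(1) ≈ 0°

0°


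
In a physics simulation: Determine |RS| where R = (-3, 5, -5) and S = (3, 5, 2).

d = √[(x₂-x₁)² + (y₂-y₁)² + (z₂-z₁)²]
  = √[6² + 0² + 7²]
  = √[36 + 0 + 49]
  = √85
  ≈ 9.22

9.22


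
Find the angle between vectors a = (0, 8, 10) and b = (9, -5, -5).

a·b = 0·9 + 8·(-5) + 10·(-5) = 0 - 40 - 50 = -90
|a| = √(0² + 8² + 10²) = √164 ≈ 12.81
|b| = √(9² + (-5)² + (-5)²) = √131 ≈ 11.45
cos θ = (a·b)/(|a||b|) = -90/(12.81·11.45) ≈ -0.614
θ = arccos(-0.614) ≈ 127.9°

127.9°


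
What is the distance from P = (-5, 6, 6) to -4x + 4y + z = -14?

distance = |a·x₀ + b·y₀ + c·z₀ - d| / √(a² + b² + c²)
  = |(-4)·(-5) + 4·6 + 1·6 - (-14)| / √((-4)² + 4² + 1²)
  = |20 + 24 + 6 + 14| / √(16 + 16 + 1)
  = |64| / √33
  = 64 / 5.745
  ≈ 11.14

11.14


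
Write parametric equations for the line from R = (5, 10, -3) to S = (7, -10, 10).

Direction vector d = S - R = (7 - 5, -10 - 10, 10 + 3) = (2, -20, 13)
Parametric form r = R + t·d:
x = 5 + 2t, y = 10 - 20t, z = -3 + 13t

x = 5 + 2t, y = 10 - 20t, z = -3 + 13t


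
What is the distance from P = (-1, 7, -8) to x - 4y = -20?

distance = |a·x₀ + b·y₀ + c·z₀ - d| / √(a² + b² + c²)
  = |1·(-1) + (-4)·7 + 0·(-8) - (-20)| / √(1² + (-4)² + 0²)
  = |-1 - 28 + 0 + 20| / √(1 + 16 + 0)
  = |-9| / √17
  = 9 / 4.123
  ≈ 2.183

2.183


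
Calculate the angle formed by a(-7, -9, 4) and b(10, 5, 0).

a·b = (-7)·10 + (-9)·5 + 4·0 = -70 - 45 + 0 = -115
|a| = √((-7)² + (-9)² + 4²) = √146 ≈ 12.08
|b| = √(10² + 5² + 0²) = √125 ≈ 11.18
cos θ = (a·b)/(|a||b|) = -115/(12.08·11.18) ≈ -0.8513
θ = arccos(-0.8513) ≈ 148.3°

148.3°


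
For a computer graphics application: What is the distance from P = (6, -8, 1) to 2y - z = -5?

distance = |a·x₀ + b·y₀ + c·z₀ - d| / √(a² + b² + c²)
  = |0·6 + 2·(-8) + (-1)·1 - (-5)| / √(0² + 2² + (-1)²)
  = |0 - 16 - 1 + 5| / √(0 + 4 + 1)
  = |-12| / √5
  = 12 / 2.236
  ≈ 5.367

5.367


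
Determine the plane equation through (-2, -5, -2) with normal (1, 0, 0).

The plane through P with normal n = (a, b, c) satisfies n·(r - P) = 0,
i.e. ax + by + cz = a·x₀ + b·y₀ + c·z₀.
d = 1·(-2) + 0·(-5) + 0·(-2)
  = -2 + 0 + 0
  = -2
Equation: x = -2

x = -2


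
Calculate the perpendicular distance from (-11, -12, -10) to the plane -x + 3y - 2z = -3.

distance = |a·x₀ + b·y₀ + c·z₀ - d| / √(a² + b² + c²)
  = |(-1)·(-11) + 3·(-12) + (-2)·(-10) - (-3)| / √((-1)² + 3² + (-2)²)
  = |11 - 36 + 20 + 3| / √(1 + 9 + 4)
  = |-2| / √14
  = 2 / 3.742
  ≈ 0.5345

0.5345


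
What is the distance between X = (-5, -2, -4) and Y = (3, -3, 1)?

d = √[(x₂-x₁)² + (y₂-y₁)² + (z₂-z₁)²]
  = √[8² + (-1)² + 5²]
  = √[64 + 1 + 25]
  = √90
  ≈ 9.487

9.487


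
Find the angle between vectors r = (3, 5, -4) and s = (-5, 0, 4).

r·s = 3·(-5) + 5·0 + (-4)·4 = -15 + 0 - 16 = -31
|r| = √(3² + 5² + (-4)²) = √50 ≈ 7.071
|s| = √((-5)² + 0² + 4²) = √41 ≈ 6.403
cos θ = (r·s)/(|r||s|) = -31/(7.071·6.403) ≈ -0.6847
θ = arccos(-0.6847) ≈ 133.2°

133.2°


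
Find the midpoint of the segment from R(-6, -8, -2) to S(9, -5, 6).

M = ((x₁+x₂)/2, (y₁+y₂)/2, (z₁+z₂)/2)
  = ((-6 + 9)/2, (-8 - 5)/2, (-2 + 6)/2)
  = (3/2, -13/2, 4/2)
  = (1.5, -6.5, 2)

(1.5, -6.5, 2)


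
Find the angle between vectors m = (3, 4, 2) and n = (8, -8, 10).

m·n = 3·8 + 4·(-8) + 2·10 = 24 - 32 + 20 = 12
|m| = √(3² + 4² + 2²) = √29 ≈ 5.385
|n| = √(8² + (-8)² + 10²) = √228 ≈ 15.1
cos θ = (m·n)/(|m||n|) = 12/(5.385·15.1) ≈ 0.1476
θ = arccos(0.1476) ≈ 81.51°

81.51°


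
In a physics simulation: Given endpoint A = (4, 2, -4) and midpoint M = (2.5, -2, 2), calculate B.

B = 2M - A
  = (2·2.5 - 4, 2·(-2) - 2, 2·2 - (-4))
  = (5 - 4, -4 - 2, 4 + 4)
  = (1, -6, 8)

(1, -6, 8)


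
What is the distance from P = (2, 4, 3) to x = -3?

distance = |a·x₀ + b·y₀ + c·z₀ - d| / √(a² + b² + c²)
  = |1·2 + 0·4 + 0·3 - (-3)| / √(1² + 0² + 0²)
  = |2 + 0 + 0 + 3| / √(1 + 0 + 0)
  = |5| / √1
  = 5 / 1
  ≈ 5

5


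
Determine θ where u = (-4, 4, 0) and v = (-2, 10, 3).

u·v = (-4)·(-2) + 4·10 + 0·3 = 8 + 40 + 0 = 48
|u| = √((-4)² + 4² + 0²) = √32 ≈ 5.657
|v| = √((-2)² + 10² + 3²) = √113 ≈ 10.63
cos θ = (u·v)/(|u||v|) = 48/(5.657·10.63) ≈ 0.7982
θ = arccos(0.7982) ≈ 37.04°

37.04°


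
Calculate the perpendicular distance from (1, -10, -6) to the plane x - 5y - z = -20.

distance = |a·x₀ + b·y₀ + c·z₀ - d| / √(a² + b² + c²)
  = |1·1 + (-5)·(-10) + (-1)·(-6) - (-20)| / √(1² + (-5)² + (-1)²)
  = |1 + 50 + 6 + 20| / √(1 + 25 + 1)
  = |77| / √27
  = 77 / 5.196
  ≈ 14.82

14.82


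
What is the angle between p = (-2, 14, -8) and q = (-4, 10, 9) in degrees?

p·q = (-2)·(-4) + 14·10 + (-8)·9 = 8 + 140 - 72 = 76
|p| = √((-2)² + 14² + (-8)²) = √264 ≈ 16.25
|q| = √((-4)² + 10² + 9²) = √197 ≈ 14.04
cos θ = (p·q)/(|p||q|) = 76/(16.25·14.04) ≈ 0.3333
θ = arccos(0.3333) ≈ 70.53°

70.53°


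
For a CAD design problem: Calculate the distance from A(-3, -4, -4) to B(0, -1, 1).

d = √[(x₂-x₁)² + (y₂-y₁)² + (z₂-z₁)²]
  = √[3² + 3² + 5²]
  = √[9 + 9 + 25]
  = √43
  ≈ 6.557

6.557


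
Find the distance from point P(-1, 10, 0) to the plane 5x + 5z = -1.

distance = |a·x₀ + b·y₀ + c·z₀ - d| / √(a² + b² + c²)
  = |5·(-1) + 0·10 + 5·0 - (-1)| / √(5² + 0² + 5²)
  = |-5 + 0 + 0 + 1| / √(25 + 0 + 25)
  = |-4| / √50
  = 4 / 7.071
  ≈ 0.5657

0.5657


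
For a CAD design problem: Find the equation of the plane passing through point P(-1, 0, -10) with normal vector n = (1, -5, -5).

The plane through P with normal n = (a, b, c) satisfies n·(r - P) = 0,
i.e. ax + by + cz = a·x₀ + b·y₀ + c·z₀.
d = 1·(-1) + (-5)·0 + (-5)·(-10)
  = -1 + 0 + 50
  = 49
Equation: x - 5y - 5z = 49

x - 5y - 5z = 49


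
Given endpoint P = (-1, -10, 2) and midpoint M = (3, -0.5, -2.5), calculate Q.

Q = 2M - P
  = (2·3 - (-1), 2·(-0.5) - (-10), 2·(-2.5) - 2)
  = (6 + 1, -1 + 10, -5 - 2)
  = (7, 9, -7)

(7, 9, -7)


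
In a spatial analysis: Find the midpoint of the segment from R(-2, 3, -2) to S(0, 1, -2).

M = ((x₁+x₂)/2, (y₁+y₂)/2, (z₁+z₂)/2)
  = ((-2 + 0)/2, (3 + 1)/2, (-2 - 2)/2)
  = (-2/2, 4/2, -4/2)
  = (-1, 2, -2)

(-1, 2, -2)


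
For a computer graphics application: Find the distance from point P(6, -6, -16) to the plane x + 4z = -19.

distance = |a·x₀ + b·y₀ + c·z₀ - d| / √(a² + b² + c²)
  = |1·6 + 0·(-6) + 4·(-16) - (-19)| / √(1² + 0² + 4²)
  = |6 + 0 - 64 + 19| / √(1 + 0 + 16)
  = |-39| / √17
  = 39 / 4.123
  ≈ 9.459

9.459


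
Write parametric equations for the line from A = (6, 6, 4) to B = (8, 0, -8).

Direction vector d = B - A = (8 - 6, 0 - 6, -8 - 4) = (2, -6, -12)
Parametric form r = A + t·d:
x = 6 + 2t, y = 6 - 6t, z = 4 - 12t

x = 6 + 2t, y = 6 - 6t, z = 4 - 12t


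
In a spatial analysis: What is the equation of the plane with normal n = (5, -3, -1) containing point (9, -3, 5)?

The plane through P with normal n = (a, b, c) satisfies n·(r - P) = 0,
i.e. ax + by + cz = a·x₀ + b·y₀ + c·z₀.
d = 5·9 + (-3)·(-3) + (-1)·5
  = 45 + 9 - 5
  = 49
Equation: 5x - 3y - z = 49

5x - 3y - z = 49


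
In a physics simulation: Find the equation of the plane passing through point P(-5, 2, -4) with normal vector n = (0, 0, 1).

The plane through P with normal n = (a, b, c) satisfies n·(r - P) = 0,
i.e. ax + by + cz = a·x₀ + b·y₀ + c·z₀.
d = 0·(-5) + 0·2 + 1·(-4)
  = 0 + 0 - 4
  = -4
Equation: z = -4

z = -4


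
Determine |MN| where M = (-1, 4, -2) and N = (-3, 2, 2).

d = √[(x₂-x₁)² + (y₂-y₁)² + (z₂-z₁)²]
  = √[(-2)² + (-2)² + 4²]
  = √[4 + 4 + 16]
  = √24
  ≈ 4.899

4.899


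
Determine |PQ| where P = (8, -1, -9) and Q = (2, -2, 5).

d = √[(x₂-x₁)² + (y₂-y₁)² + (z₂-z₁)²]
  = √[(-6)² + (-1)² + 14²]
  = √[36 + 1 + 196]
  = √233
  ≈ 15.26

15.26


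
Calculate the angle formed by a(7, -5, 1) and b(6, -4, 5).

a·b = 7·6 + (-5)·(-4) + 1·5 = 42 + 20 + 5 = 67
|a| = √(7² + (-5)² + 1²) = √75 ≈ 8.66
|b| = √(6² + (-4)² + 5²) = √77 ≈ 8.775
cos θ = (a·b)/(|a||b|) = 67/(8.66·8.775) ≈ 0.8817
θ = arccos(0.8817) ≈ 28.16°

28.16°


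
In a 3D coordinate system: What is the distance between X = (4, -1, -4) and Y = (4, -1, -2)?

d = √[(x₂-x₁)² + (y₂-y₁)² + (z₂-z₁)²]
  = √[0² + 0² + 2²]
  = √[0 + 0 + 4]
  = √4
  ≈ 2

2


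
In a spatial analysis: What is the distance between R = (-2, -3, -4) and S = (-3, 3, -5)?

d = √[(x₂-x₁)² + (y₂-y₁)² + (z₂-z₁)²]
  = √[(-1)² + 6² + (-1)²]
  = √[1 + 36 + 1]
  = √38
  ≈ 6.164

6.164


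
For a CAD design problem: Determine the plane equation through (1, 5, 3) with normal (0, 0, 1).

The plane through P with normal n = (a, b, c) satisfies n·(r - P) = 0,
i.e. ax + by + cz = a·x₀ + b·y₀ + c·z₀.
d = 0·1 + 0·5 + 1·3
  = 0 + 0 + 3
  = 3
Equation: z = 3

z = 3


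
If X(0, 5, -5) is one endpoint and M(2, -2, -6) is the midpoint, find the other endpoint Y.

Y = 2M - X
  = (2·2 - 0, 2·(-2) - 5, 2·(-6) - (-5))
  = (4 + 0, -4 - 5, -12 + 5)
  = (4, -9, -7)

(4, -9, -7)


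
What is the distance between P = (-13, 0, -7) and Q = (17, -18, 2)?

d = √[(x₂-x₁)² + (y₂-y₁)² + (z₂-z₁)²]
  = √[30² + (-18)² + 9²]
  = √[900 + 324 + 81]
  = √1305
  ≈ 36.12

36.12


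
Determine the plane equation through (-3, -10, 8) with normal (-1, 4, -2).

The plane through P with normal n = (a, b, c) satisfies n·(r - P) = 0,
i.e. ax + by + cz = a·x₀ + b·y₀ + c·z₀.
d = (-1)·(-3) + 4·(-10) + (-2)·8
  = 3 - 40 - 16
  = -53
Equation: -x + 4y - 2z = -53

-x + 4y - 2z = -53


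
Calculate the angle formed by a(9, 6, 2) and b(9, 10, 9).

a·b = 9·9 + 6·10 + 2·9 = 81 + 60 + 18 = 159
|a| = √(9² + 6² + 2²) = √121 ≈ 11
|b| = √(9² + 10² + 9²) = √262 ≈ 16.19
cos θ = (a·b)/(|a||b|) = 159/(11·16.19) ≈ 0.893
θ = arccos(0.893) ≈ 26.75°

26.75°


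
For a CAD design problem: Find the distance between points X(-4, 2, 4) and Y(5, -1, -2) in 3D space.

d = √[(x₂-x₁)² + (y₂-y₁)² + (z₂-z₁)²]
  = √[9² + (-3)² + (-6)²]
  = √[81 + 9 + 36]
  = √126
  ≈ 11.22

11.22


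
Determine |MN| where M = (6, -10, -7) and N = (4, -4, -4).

d = √[(x₂-x₁)² + (y₂-y₁)² + (z₂-z₁)²]
  = √[(-2)² + 6² + 3²]
  = √[4 + 36 + 9]
  = √49
  ≈ 7

7


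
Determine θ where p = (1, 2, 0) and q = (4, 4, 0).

p·q = 1·4 + 2·4 + 0·0 = 4 + 8 + 0 = 12
|p| = √(1² + 2² + 0²) = √5 ≈ 2.236
|q| = √(4² + 4² + 0²) = √32 ≈ 5.657
cos θ = (p·q)/(|p||q|) = 12/(2.236·5.657) ≈ 0.9487
θ = arccos(0.9487) ≈ 18.43°

18.43°


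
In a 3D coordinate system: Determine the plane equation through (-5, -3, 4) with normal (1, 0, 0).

The plane through P with normal n = (a, b, c) satisfies n·(r - P) = 0,
i.e. ax + by + cz = a·x₀ + b·y₀ + c·z₀.
d = 1·(-5) + 0·(-3) + 0·4
  = -5 + 0 + 0
  = -5
Equation: x = -5

x = -5


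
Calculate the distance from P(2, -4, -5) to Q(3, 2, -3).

d = √[(x₂-x₁)² + (y₂-y₁)² + (z₂-z₁)²]
  = √[1² + 6² + 2²]
  = √[1 + 36 + 4]
  = √41
  ≈ 6.403

6.403


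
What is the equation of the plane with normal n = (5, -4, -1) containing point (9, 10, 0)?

The plane through P with normal n = (a, b, c) satisfies n·(r - P) = 0,
i.e. ax + by + cz = a·x₀ + b·y₀ + c·z₀.
d = 5·9 + (-4)·10 + (-1)·0
  = 45 - 40 + 0
  = 5
Equation: 5x - 4y - z = 5

5x - 4y - z = 5


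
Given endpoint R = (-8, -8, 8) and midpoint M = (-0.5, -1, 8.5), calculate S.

S = 2M - R
  = (2·(-0.5) - (-8), 2·(-1) - (-8), 2·8.5 - 8)
  = (-1 + 8, -2 + 8, 17 - 8)
  = (7, 6, 9)

(7, 6, 9)


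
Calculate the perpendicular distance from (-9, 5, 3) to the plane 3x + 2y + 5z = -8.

distance = |a·x₀ + b·y₀ + c·z₀ - d| / √(a² + b² + c²)
  = |3·(-9) + 2·5 + 5·3 - (-8)| / √(3² + 2² + 5²)
  = |-27 + 10 + 15 + 8| / √(9 + 4 + 25)
  = |6| / √38
  = 6 / 6.164
  ≈ 0.9733

0.9733


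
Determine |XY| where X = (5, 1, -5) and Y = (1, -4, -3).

d = √[(x₂-x₁)² + (y₂-y₁)² + (z₂-z₁)²]
  = √[(-4)² + (-5)² + 2²]
  = √[16 + 25 + 4]
  = √45
  ≈ 6.708

6.708


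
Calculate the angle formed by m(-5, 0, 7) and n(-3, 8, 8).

m·n = (-5)·(-3) + 0·8 + 7·8 = 15 + 0 + 56 = 71
|m| = √((-5)² + 0² + 7²) = √74 ≈ 8.602
|n| = √((-3)² + 8² + 8²) = √137 ≈ 11.7
cos θ = (m·n)/(|m||n|) = 71/(8.602·11.7) ≈ 0.7052
θ = arccos(0.7052) ≈ 45.16°

45.16°


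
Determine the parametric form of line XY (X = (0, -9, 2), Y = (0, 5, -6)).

Direction vector d = Y - X = (0 + 0, 5 + 9, -6 - 2) = (0, 14, -8)
Parametric form r = X + t·d:
x = 0, y = -9 + 14t, z = 2 - 8t

x = 0, y = -9 + 14t, z = 2 - 8t


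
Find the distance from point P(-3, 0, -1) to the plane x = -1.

distance = |a·x₀ + b·y₀ + c·z₀ - d| / √(a² + b² + c²)
  = |1·(-3) + 0·0 + 0·(-1) - (-1)| / √(1² + 0² + 0²)
  = |-3 + 0 + 0 + 1| / √(1 + 0 + 0)
  = |-2| / √1
  = 2 / 1
  ≈ 2

2


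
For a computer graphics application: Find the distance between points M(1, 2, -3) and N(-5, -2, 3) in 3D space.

d = √[(x₂-x₁)² + (y₂-y₁)² + (z₂-z₁)²]
  = √[(-6)² + (-4)² + 6²]
  = √[36 + 16 + 36]
  = √88
  ≈ 9.381

9.381


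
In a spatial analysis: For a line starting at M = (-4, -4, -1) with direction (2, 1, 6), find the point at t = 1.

P(t) = M + t·d
  = (-4 + 2·1, -4 + 1·1, -1 + 6·1)
  = (-4 + 2, -4 + 1, -1 + 6)
  = (-2, -3, 5)

(-2, -3, 5)


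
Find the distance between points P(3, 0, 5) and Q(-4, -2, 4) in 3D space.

d = √[(x₂-x₁)² + (y₂-y₁)² + (z₂-z₁)²]
  = √[(-7)² + (-2)² + (-1)²]
  = √[49 + 4 + 1]
  = √54
  ≈ 7.348

7.348


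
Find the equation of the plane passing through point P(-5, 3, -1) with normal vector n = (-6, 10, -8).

The plane through P with normal n = (a, b, c) satisfies n·(r - P) = 0,
i.e. ax + by + cz = a·x₀ + b·y₀ + c·z₀.
d = (-6)·(-5) + 10·3 + (-8)·(-1)
  = 30 + 30 + 8
  = 68
Equation: -6x + 10y - 8z = 68

-6x + 10y - 8z = 68


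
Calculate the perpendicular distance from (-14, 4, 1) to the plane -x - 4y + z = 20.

distance = |a·x₀ + b·y₀ + c·z₀ - d| / √(a² + b² + c²)
  = |(-1)·(-14) + (-4)·4 + 1·1 - 20| / √((-1)² + (-4)² + 1²)
  = |14 - 16 + 1 - 20| / √(1 + 16 + 1)
  = |-21| / √18
  = 21 / 4.243
  ≈ 4.95

4.95


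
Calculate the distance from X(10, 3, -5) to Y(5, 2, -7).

d = √[(x₂-x₁)² + (y₂-y₁)² + (z₂-z₁)²]
  = √[(-5)² + (-1)² + (-2)²]
  = √[25 + 1 + 4]
  = √30
  ≈ 5.477

5.477


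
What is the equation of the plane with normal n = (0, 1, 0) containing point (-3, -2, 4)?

The plane through P with normal n = (a, b, c) satisfies n·(r - P) = 0,
i.e. ax + by + cz = a·x₀ + b·y₀ + c·z₀.
d = 0·(-3) + 1·(-2) + 0·4
  = 0 - 2 + 0
  = -2
Equation: y = -2

y = -2


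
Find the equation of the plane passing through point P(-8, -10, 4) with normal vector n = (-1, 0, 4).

The plane through P with normal n = (a, b, c) satisfies n·(r - P) = 0,
i.e. ax + by + cz = a·x₀ + b·y₀ + c·z₀.
d = (-1)·(-8) + 0·(-10) + 4·4
  = 8 + 0 + 16
  = 24
Equation: -x + 4z = 24

-x + 4z = 24


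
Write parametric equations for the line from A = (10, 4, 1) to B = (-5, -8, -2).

Direction vector d = B - A = (-5 - 10, -8 - 4, -2 - 1) = (-15, -12, -3)
Parametric form r = A + t·d:
x = 10 - 15t, y = 4 - 12t, z = 1 - 3t

x = 10 - 15t, y = 4 - 12t, z = 1 - 3t


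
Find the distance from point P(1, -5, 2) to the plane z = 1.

distance = |a·x₀ + b·y₀ + c·z₀ - d| / √(a² + b² + c²)
  = |0·1 + 0·(-5) + 1·2 - 1| / √(0² + 0² + 1²)
  = |0 + 0 + 2 - 1| / √(0 + 0 + 1)
  = |1| / √1
  = 1 / 1
  ≈ 1

1


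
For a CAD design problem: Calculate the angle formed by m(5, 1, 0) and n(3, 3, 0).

m·n = 5·3 + 1·3 + 0·0 = 15 + 3 + 0 = 18
|m| = √(5² + 1² + 0²) = √26 ≈ 5.099
|n| = √(3² + 3² + 0²) = √18 ≈ 4.243
cos θ = (m·n)/(|m||n|) = 18/(5.099·4.243) ≈ 0.8321
θ = arccos(0.8321) ≈ 33.69°

33.69°


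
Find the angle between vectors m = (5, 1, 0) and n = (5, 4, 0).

m·n = 5·5 + 1·4 + 0·0 = 25 + 4 + 0 = 29
|m| = √(5² + 1² + 0²) = √26 ≈ 5.099
|n| = √(5² + 4² + 0²) = √41 ≈ 6.403
cos θ = (m·n)/(|m||n|) = 29/(5.099·6.403) ≈ 0.8882
θ = arccos(0.8882) ≈ 27.35°

27.35°


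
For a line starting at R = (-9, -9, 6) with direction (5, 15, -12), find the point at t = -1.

P(t) = R + t·d
  = (-9 + 5·(-1), -9 + 15·(-1), 6 + (-12)·(-1))
  = (-9 - 5, -9 - 15, 6 + 12)
  = (-14, -24, 18)

(-14, -24, 18)


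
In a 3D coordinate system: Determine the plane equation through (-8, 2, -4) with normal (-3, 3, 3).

The plane through P with normal n = (a, b, c) satisfies n·(r - P) = 0,
i.e. ax + by + cz = a·x₀ + b·y₀ + c·z₀.
d = (-3)·(-8) + 3·2 + 3·(-4)
  = 24 + 6 - 12
  = 18
Equation: -3x + 3y + 3z = 18

-3x + 3y + 3z = 18


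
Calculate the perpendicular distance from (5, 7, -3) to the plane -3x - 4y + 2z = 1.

distance = |a·x₀ + b·y₀ + c·z₀ - d| / √(a² + b² + c²)
  = |(-3)·5 + (-4)·7 + 2·(-3) - 1| / √((-3)² + (-4)² + 2²)
  = |-15 - 28 - 6 - 1| / √(9 + 16 + 4)
  = |-50| / √29
  = 50 / 5.385
  ≈ 9.285

9.285


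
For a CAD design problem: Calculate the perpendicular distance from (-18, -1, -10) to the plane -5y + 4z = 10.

distance = |a·x₀ + b·y₀ + c·z₀ - d| / √(a² + b² + c²)
  = |0·(-18) + (-5)·(-1) + 4·(-10) - 10| / √(0² + (-5)² + 4²)
  = |0 + 5 - 40 - 10| / √(0 + 25 + 16)
  = |-45| / √41
  = 45 / 6.403
  ≈ 7.028

7.028


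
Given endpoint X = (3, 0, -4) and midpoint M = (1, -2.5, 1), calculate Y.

Y = 2M - X
  = (2·1 - 3, 2·(-2.5) - 0, 2·1 - (-4))
  = (2 - 3, -5 + 0, 2 + 4)
  = (-1, -5, 6)

(-1, -5, 6)


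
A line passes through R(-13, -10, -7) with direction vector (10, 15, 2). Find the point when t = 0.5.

P(t) = R + t·d
  = (-13 + 10·0.5, -10 + 15·0.5, -7 + 2·0.5)
  = (-13 + 5, -10 + 7.5, -7 + 1)
  = (-8, -2.5, -6)

(-8, -2.5, -6)


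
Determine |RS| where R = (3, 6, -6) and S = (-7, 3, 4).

d = √[(x₂-x₁)² + (y₂-y₁)² + (z₂-z₁)²]
  = √[(-10)² + (-3)² + 10²]
  = √[100 + 9 + 100]
  = √209
  ≈ 14.46

14.46


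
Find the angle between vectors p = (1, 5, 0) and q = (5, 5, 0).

p·q = 1·5 + 5·5 + 0·0 = 5 + 25 + 0 = 30
|p| = √(1² + 5² + 0²) = √26 ≈ 5.099
|q| = √(5² + 5² + 0²) = √50 ≈ 7.071
cos θ = (p·q)/(|p||q|) = 30/(5.099·7.071) ≈ 0.8321
θ = arccos(0.8321) ≈ 33.69°

33.69°


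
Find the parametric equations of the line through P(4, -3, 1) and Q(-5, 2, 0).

Direction vector d = Q - P = (-5 - 4, 2 + 3, 0 - 1) = (-9, 5, -1)
Parametric form r = P + t·d:
x = 4 - 9t, y = -3 + 5t, z = 1 - t

x = 4 - 9t, y = -3 + 5t, z = 1 - t


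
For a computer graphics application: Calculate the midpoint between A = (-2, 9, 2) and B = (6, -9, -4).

M = ((x₁+x₂)/2, (y₁+y₂)/2, (z₁+z₂)/2)
  = ((-2 + 6)/2, (9 - 9)/2, (2 - 4)/2)
  = (4/2, 0/2, -2/2)
  = (2, 0, -1)

(2, 0, -1)


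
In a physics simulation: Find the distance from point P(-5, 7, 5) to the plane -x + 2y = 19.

distance = |a·x₀ + b·y₀ + c·z₀ - d| / √(a² + b² + c²)
  = |(-1)·(-5) + 2·7 + 0·5 - 19| / √((-1)² + 2² + 0²)
  = |5 + 14 + 0 - 19| / √(1 + 4 + 0)
  = |0| / √5
  = 0 / 2.236
  ≈ 0

0


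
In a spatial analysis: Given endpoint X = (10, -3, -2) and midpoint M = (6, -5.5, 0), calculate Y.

Y = 2M - X
  = (2·6 - 10, 2·(-5.5) - (-3), 2·0 - (-2))
  = (12 - 10, -11 + 3, 0 + 2)
  = (2, -8, 2)

(2, -8, 2)


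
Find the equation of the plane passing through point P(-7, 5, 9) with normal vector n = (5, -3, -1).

The plane through P with normal n = (a, b, c) satisfies n·(r - P) = 0,
i.e. ax + by + cz = a·x₀ + b·y₀ + c·z₀.
d = 5·(-7) + (-3)·5 + (-1)·9
  = -35 - 15 - 9
  = -59
Equation: 5x - 3y - z = -59

5x - 3y - z = -59


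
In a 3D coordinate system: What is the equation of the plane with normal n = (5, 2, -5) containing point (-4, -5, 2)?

The plane through P with normal n = (a, b, c) satisfies n·(r - P) = 0,
i.e. ax + by + cz = a·x₀ + b·y₀ + c·z₀.
d = 5·(-4) + 2·(-5) + (-5)·2
  = -20 - 10 - 10
  = -40
Equation: 5x + 2y - 5z = -40

5x + 2y - 5z = -40


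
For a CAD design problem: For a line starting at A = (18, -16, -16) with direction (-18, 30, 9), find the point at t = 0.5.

P(t) = A + t·d
  = (18 + (-18)·0.5, -16 + 30·0.5, -16 + 9·0.5)
  = (18 - 9, -16 + 15, -16 + 4.5)
  = (9, -1, -11.5)

(9, -1, -11.5)


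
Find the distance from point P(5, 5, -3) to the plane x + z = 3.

distance = |a·x₀ + b·y₀ + c·z₀ - d| / √(a² + b² + c²)
  = |1·5 + 0·5 + 1·(-3) - 3| / √(1² + 0² + 1²)
  = |5 + 0 - 3 - 3| / √(1 + 0 + 1)
  = |-1| / √2
  = 1 / 1.414
  ≈ 0.7071

0.7071


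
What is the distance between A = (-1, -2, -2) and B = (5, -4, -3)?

d = √[(x₂-x₁)² + (y₂-y₁)² + (z₂-z₁)²]
  = √[6² + (-2)² + (-1)²]
  = √[36 + 4 + 1]
  = √41
  ≈ 6.403

6.403


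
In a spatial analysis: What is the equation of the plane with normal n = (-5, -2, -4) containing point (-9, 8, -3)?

The plane through P with normal n = (a, b, c) satisfies n·(r - P) = 0,
i.e. ax + by + cz = a·x₀ + b·y₀ + c·z₀.
d = (-5)·(-9) + (-2)·8 + (-4)·(-3)
  = 45 - 16 + 12
  = 41
Equation: -5x - 2y - 4z = 41

-5x - 2y - 4z = 41


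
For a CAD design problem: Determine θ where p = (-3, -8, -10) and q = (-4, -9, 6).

p·q = (-3)·(-4) + (-8)·(-9) + (-10)·6 = 12 + 72 - 60 = 24
|p| = √((-3)² + (-8)² + (-10)²) = √173 ≈ 13.15
|q| = √((-4)² + (-9)² + 6²) = √133 ≈ 11.53
cos θ = (p·q)/(|p||q|) = 24/(13.15·11.53) ≈ 0.1582
θ = arccos(0.1582) ≈ 80.9°

80.9°


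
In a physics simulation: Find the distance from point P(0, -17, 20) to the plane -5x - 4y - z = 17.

distance = |a·x₀ + b·y₀ + c·z₀ - d| / √(a² + b² + c²)
  = |(-5)·0 + (-4)·(-17) + (-1)·20 - 17| / √((-5)² + (-4)² + (-1)²)
  = |0 + 68 - 20 - 17| / √(25 + 16 + 1)
  = |31| / √42
  = 31 / 6.481
  ≈ 4.783

4.783


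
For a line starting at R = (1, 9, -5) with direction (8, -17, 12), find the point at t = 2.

P(t) = R + t·d
  = (1 + 8·2, 9 + (-17)·2, -5 + 12·2)
  = (1 + 16, 9 - 34, -5 + 24)
  = (17, -25, 19)

(17, -25, 19)


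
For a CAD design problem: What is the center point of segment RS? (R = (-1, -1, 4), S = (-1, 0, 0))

M = ((x₁+x₂)/2, (y₁+y₂)/2, (z₁+z₂)/2)
  = ((-1 - 1)/2, (-1 + 0)/2, (4 + 0)/2)
  = (-2/2, -1/2, 4/2)
  = (-1, -0.5, 2)

(-1, -0.5, 2)


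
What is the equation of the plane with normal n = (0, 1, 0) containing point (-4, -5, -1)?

The plane through P with normal n = (a, b, c) satisfies n·(r - P) = 0,
i.e. ax + by + cz = a·x₀ + b·y₀ + c·z₀.
d = 0·(-4) + 1·(-5) + 0·(-1)
  = 0 - 5 + 0
  = -5
Equation: y = -5

y = -5


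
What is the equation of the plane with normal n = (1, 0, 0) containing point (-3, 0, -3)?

The plane through P with normal n = (a, b, c) satisfies n·(r - P) = 0,
i.e. ax + by + cz = a·x₀ + b·y₀ + c·z₀.
d = 1·(-3) + 0·0 + 0·(-3)
  = -3 + 0 + 0
  = -3
Equation: x = -3

x = -3


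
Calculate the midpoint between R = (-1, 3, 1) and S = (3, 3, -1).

M = ((x₁+x₂)/2, (y₁+y₂)/2, (z₁+z₂)/2)
  = ((-1 + 3)/2, (3 + 3)/2, (1 - 1)/2)
  = (2/2, 6/2, 0/2)
  = (1, 3, 0)

(1, 3, 0)


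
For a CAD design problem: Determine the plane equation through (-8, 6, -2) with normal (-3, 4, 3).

The plane through P with normal n = (a, b, c) satisfies n·(r - P) = 0,
i.e. ax + by + cz = a·x₀ + b·y₀ + c·z₀.
d = (-3)·(-8) + 4·6 + 3·(-2)
  = 24 + 24 - 6
  = 42
Equation: -3x + 4y + 3z = 42

-3x + 4y + 3z = 42


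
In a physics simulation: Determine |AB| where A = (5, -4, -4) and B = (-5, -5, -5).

d = √[(x₂-x₁)² + (y₂-y₁)² + (z₂-z₁)²]
  = √[(-10)² + (-1)² + (-1)²]
  = √[100 + 1 + 1]
  = √102
  ≈ 10.1

10.1


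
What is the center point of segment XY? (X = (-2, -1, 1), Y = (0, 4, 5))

M = ((x₁+x₂)/2, (y₁+y₂)/2, (z₁+z₂)/2)
  = ((-2 + 0)/2, (-1 + 4)/2, (1 + 5)/2)
  = (-2/2, 3/2, 6/2)
  = (-1, 1.5, 3)

(-1, 1.5, 3)


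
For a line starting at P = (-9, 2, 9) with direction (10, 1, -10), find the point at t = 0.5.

P(t) = P + t·d
  = (-9 + 10·0.5, 2 + 1·0.5, 9 + (-10)·0.5)
  = (-9 + 5, 2 + 0.5, 9 - 5)
  = (-4, 2.5, 4)

(-4, 2.5, 4)


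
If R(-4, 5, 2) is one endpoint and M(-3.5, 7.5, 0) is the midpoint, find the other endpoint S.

S = 2M - R
  = (2·(-3.5) - (-4), 2·7.5 - 5, 2·0 - 2)
  = (-7 + 4, 15 - 5, 0 - 2)
  = (-3, 10, -2)

(-3, 10, -2)


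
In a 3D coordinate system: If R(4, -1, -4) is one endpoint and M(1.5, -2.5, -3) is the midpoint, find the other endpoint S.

S = 2M - R
  = (2·1.5 - 4, 2·(-2.5) - (-1), 2·(-3) - (-4))
  = (3 - 4, -5 + 1, -6 + 4)
  = (-1, -4, -2)

(-1, -4, -2)


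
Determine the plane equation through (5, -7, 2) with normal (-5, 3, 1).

The plane through P with normal n = (a, b, c) satisfies n·(r - P) = 0,
i.e. ax + by + cz = a·x₀ + b·y₀ + c·z₀.
d = (-5)·5 + 3·(-7) + 1·2
  = -25 - 21 + 2
  = -44
Equation: -5x + 3y + z = -44

-5x + 3y + z = -44


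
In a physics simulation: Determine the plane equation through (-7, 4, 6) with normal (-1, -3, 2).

The plane through P with normal n = (a, b, c) satisfies n·(r - P) = 0,
i.e. ax + by + cz = a·x₀ + b·y₀ + c·z₀.
d = (-1)·(-7) + (-3)·4 + 2·6
  = 7 - 12 + 12
  = 7
Equation: -x - 3y + 2z = 7

-x - 3y + 2z = 7


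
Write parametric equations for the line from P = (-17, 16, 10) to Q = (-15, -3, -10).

Direction vector d = Q - P = (-15 + 17, -3 - 16, -10 - 10) = (2, -19, -20)
Parametric form r = P + t·d:
x = -17 + 2t, y = 16 - 19t, z = 10 - 20t

x = -17 + 2t, y = 16 - 19t, z = 10 - 20t


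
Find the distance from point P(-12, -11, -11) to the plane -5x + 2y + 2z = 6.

distance = |a·x₀ + b·y₀ + c·z₀ - d| / √(a² + b² + c²)
  = |(-5)·(-12) + 2·(-11) + 2·(-11) - 6| / √((-5)² + 2² + 2²)
  = |60 - 22 - 22 - 6| / √(25 + 4 + 4)
  = |10| / √33
  = 10 / 5.745
  ≈ 1.741

1.741


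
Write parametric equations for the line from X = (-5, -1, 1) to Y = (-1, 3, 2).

Direction vector d = Y - X = (-1 + 5, 3 + 1, 2 - 1) = (4, 4, 1)
Parametric form r = X + t·d:
x = -5 + 4t, y = -1 + 4t, z = 1 + t

x = -5 + 4t, y = -1 + 4t, z = 1 + t


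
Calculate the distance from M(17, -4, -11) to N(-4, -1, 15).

d = √[(x₂-x₁)² + (y₂-y₁)² + (z₂-z₁)²]
  = √[(-21)² + 3² + 26²]
  = √[441 + 9 + 676]
  = √1126
  ≈ 33.56

33.56


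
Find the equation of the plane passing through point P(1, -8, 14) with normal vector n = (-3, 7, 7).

The plane through P with normal n = (a, b, c) satisfies n·(r - P) = 0,
i.e. ax + by + cz = a·x₀ + b·y₀ + c·z₀.
d = (-3)·1 + 7·(-8) + 7·14
  = -3 - 56 + 98
  = 39
Equation: -3x + 7y + 7z = 39

-3x + 7y + 7z = 39
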